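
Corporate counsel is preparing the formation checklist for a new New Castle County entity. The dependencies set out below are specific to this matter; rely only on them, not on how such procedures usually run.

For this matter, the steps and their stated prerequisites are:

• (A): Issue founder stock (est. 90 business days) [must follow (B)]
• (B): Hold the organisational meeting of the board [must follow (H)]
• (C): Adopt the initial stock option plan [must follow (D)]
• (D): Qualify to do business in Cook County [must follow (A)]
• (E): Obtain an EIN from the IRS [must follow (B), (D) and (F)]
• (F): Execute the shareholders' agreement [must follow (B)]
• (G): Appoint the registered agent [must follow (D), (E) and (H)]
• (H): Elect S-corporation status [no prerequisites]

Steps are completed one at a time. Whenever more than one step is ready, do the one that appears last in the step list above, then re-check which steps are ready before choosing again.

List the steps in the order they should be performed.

(H), (B), (F), (A), (D), (E), (G), (C)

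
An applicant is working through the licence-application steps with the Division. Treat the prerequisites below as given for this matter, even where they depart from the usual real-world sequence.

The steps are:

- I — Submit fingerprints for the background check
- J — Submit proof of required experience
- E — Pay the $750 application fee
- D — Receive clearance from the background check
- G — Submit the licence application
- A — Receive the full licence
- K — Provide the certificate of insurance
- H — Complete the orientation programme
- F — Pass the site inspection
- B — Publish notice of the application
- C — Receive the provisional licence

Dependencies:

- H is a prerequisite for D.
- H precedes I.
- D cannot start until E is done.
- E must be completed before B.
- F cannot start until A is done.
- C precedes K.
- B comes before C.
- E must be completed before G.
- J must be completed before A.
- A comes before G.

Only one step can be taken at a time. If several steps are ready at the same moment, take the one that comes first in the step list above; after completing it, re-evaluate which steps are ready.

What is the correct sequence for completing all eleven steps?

J, E, A, G, H, I, D, F, B, C, K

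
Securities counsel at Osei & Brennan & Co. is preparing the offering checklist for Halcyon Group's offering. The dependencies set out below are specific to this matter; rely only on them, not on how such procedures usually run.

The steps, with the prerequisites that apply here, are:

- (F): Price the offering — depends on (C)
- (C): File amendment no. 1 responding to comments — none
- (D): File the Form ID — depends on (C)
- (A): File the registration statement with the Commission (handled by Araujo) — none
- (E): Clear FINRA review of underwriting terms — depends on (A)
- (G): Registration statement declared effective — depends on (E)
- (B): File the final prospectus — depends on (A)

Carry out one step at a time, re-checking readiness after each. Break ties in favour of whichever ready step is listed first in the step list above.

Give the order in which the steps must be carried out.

(C) (F) (D) (A) (E) (G) (B)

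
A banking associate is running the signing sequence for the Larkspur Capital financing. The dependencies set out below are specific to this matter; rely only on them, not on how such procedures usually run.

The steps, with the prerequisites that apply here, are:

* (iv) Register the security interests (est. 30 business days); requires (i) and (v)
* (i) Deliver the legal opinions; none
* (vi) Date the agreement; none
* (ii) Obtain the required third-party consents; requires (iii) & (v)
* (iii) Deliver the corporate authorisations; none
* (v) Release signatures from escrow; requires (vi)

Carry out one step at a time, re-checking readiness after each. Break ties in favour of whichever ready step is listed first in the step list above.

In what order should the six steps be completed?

(i), (vi) and (iii) have no prerequisites; (i) is listed earlier, so (i) is first.
Now (vi) and (iii) have their prerequisites met. (vi) is listed earlier, so (vi) next.
(v) now also ready, so the ready set is {(iii), (v)}; (iii) is listed earlier → (iii).
(v) needed (vi), now all done → (v).
(iv) and (ii) are both available; (iv) is listed earlier → (iv).
That leaves (ii) as the only ready step → (ii).

(i) (vi) (iii) (v) (iv) (ii)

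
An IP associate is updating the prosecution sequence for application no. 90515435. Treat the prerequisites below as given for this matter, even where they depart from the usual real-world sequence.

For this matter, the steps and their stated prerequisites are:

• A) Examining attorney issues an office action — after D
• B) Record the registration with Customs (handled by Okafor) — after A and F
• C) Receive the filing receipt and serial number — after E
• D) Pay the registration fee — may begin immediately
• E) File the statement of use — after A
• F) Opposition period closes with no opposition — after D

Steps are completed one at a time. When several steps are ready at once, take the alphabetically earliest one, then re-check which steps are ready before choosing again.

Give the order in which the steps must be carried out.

D A E C F B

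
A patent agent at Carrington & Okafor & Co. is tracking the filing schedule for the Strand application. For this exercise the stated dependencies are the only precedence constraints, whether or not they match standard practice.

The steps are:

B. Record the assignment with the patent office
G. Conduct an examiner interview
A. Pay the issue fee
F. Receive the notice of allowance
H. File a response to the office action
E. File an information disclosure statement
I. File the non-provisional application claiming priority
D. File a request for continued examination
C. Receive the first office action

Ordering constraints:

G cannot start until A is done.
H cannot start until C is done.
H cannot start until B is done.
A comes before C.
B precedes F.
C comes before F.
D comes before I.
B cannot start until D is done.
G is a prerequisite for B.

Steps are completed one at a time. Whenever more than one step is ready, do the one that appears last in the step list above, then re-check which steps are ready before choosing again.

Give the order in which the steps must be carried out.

D → I → E → A → C → G → B → H → F

Nothing is required for D, E and A. D is listed later → D first.
I, E and A are all available; I is listed later → I.
Now E and A have their prerequisites met. E is listed later, so E next.
That leaves A as the only ready step → A.
Ready: C and G. C is listed later → C.
G needed A, now all done → G.
B is the only step now ready → B.
Now H and F have their prerequisites met. H is listed later, so H next.
Next only F has its prerequisites met → F.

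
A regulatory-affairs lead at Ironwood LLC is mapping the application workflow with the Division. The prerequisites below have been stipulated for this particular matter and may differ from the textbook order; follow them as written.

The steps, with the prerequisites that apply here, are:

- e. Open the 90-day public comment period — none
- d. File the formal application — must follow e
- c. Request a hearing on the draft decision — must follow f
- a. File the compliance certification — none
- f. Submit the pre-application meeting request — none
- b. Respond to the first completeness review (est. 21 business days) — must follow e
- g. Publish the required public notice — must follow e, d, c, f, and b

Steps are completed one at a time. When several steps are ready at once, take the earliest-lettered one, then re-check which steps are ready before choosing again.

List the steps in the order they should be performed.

a e b d f c g

Nothing is required for a, e and f. a has the earlier label → a first.
Ready: e and f. e has the earlier label → e.
b and d now also ready, so the ready set is {b, d, f}; b has the earlier label → b.
Ready: d and f. d has the earlier label → d.
That leaves f as the only ready step → f.
c is the only step now ready → c.
That leaves g as the only ready step → g.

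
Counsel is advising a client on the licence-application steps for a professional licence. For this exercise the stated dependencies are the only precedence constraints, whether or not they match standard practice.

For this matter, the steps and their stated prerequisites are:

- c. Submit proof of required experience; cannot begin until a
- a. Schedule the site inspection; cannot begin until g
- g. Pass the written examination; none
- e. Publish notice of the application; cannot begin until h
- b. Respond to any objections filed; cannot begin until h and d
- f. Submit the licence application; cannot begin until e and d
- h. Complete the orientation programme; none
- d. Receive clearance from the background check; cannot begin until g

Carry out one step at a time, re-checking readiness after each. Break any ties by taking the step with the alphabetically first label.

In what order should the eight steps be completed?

Nothing is required for g and h. g has the earlier label → g first.
a and d now also ready, so the ready set is {a, d, h}; a has the earlier label → a.
Now c, d and h have their prerequisites met. c has the earlier label, so c next.
Now d and h have their prerequisites met. d has the earlier label, so d next.
Next only h has its prerequisites met → h.
Now b and e have their prerequisites met. b has the earlier label, so b next.
Next only e has its prerequisites met → e.
Next only f has its prerequisites met → f.

g, a, c, d, h, b, e, f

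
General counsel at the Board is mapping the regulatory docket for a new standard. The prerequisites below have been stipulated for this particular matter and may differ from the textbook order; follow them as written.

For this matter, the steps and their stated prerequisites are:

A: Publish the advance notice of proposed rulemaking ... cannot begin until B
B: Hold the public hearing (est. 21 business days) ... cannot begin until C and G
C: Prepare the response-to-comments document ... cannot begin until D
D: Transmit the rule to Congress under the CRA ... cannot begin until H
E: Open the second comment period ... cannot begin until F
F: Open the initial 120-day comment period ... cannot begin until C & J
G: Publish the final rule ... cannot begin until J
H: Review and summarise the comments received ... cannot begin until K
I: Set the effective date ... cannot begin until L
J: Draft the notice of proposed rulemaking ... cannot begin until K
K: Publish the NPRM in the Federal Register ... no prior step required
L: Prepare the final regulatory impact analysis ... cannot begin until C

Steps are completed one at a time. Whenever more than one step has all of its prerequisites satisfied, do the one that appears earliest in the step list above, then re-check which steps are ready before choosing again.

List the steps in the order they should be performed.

K is the only step with nothing outstanding, so it goes first.
Now H and J have their prerequisites met. H is listed earlier, so H next.
D now also ready, so the ready set is {D, J}; D is listed earlier → D.
Ready: C and J. C is listed earlier → C.
L now also ready, so the ready set is {J, L}; J is listed earlier → J.
F, G and L are all available; F is listed earlier → F.
Ready: E, G and L. E is listed earlier → E.
G and L are both available; G is listed earlier → G.
B now also ready, so the ready set is {B, L}; B is listed earlier → B.
A and L are both available; A is listed earlier → A.
L is the only step now ready → L.
That leaves I as the only ready step → I.

K H D C J F E G B A L I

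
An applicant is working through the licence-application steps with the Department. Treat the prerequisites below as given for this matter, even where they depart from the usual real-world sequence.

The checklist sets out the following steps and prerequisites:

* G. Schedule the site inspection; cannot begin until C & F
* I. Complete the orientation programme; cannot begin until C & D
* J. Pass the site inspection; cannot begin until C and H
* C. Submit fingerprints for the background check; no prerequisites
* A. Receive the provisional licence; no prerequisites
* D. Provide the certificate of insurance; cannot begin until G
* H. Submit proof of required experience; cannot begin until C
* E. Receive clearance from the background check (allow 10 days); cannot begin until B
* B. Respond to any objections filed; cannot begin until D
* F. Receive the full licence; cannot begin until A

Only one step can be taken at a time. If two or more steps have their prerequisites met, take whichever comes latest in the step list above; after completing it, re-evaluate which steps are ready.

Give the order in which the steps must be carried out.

Nothing is required for A and C. A is listed later → A first.
F now also ready, so the ready set is {F, C}; F is listed later → F.
Next only C has its prerequisites met → C.
H and G are both available; H is listed later → H.
J now also ready, so the ready set is {J, G}; J is listed later → J.
That leaves G as the only ready step → G.
D is the only step now ready → D.
B and I are both available; B is listed later → B.
E now also ready, so the ready set is {E, I}; E is listed later → E.
I needed D and C, now all done → I.

A, F, C, H, J, G, D, B, E, I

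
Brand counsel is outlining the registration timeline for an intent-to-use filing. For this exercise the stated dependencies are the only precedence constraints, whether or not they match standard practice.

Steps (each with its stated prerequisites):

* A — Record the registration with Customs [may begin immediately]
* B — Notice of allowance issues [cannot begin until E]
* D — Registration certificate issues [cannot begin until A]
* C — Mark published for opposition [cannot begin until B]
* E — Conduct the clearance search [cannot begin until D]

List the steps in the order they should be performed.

A D E B C

Only A has no prerequisites, so it is first.
D needed A, now all done → D.
Next only E has its prerequisites met → E.
That leaves B as the only ready step → B.
C needed B, now all done → C.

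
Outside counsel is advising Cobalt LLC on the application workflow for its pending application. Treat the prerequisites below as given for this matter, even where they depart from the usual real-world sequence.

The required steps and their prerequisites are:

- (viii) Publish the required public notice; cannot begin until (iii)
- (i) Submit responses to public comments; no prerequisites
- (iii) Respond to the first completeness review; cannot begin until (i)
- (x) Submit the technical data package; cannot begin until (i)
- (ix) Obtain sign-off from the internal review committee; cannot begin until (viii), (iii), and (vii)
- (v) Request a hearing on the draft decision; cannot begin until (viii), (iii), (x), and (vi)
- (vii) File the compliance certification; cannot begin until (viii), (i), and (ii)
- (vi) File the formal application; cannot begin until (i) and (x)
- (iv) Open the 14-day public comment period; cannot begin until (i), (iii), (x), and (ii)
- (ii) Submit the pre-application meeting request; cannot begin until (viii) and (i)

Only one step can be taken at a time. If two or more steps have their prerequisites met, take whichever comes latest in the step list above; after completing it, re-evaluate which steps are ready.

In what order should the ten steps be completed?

(i), (x), (vi), (iii), (viii), (ii), (iv), (vii), (v), (ix)

(i) has no prerequisites → (i) first.
Ready: (x) and (iii). (x) is listed later → (x).
(vi) now also ready, so the ready set is {(vi), (iii)}; (vi) is listed later → (vi).
That leaves (iii) as the only ready step → (iii).
That leaves (viii) as the only ready step → (viii).
Now (ii) and (v) have their prerequisites met. (ii) is listed later, so (ii) next.
(iv) and (vii) now also ready, so the ready set is {(iv), (vii), (v)}; (iv) is listed later → (iv).
Now (vii) and (v) have their prerequisites met. (vii) is listed later, so (vii) next.
(v) and (ix) are both available; (v) is listed later → (v).
(ix) is the only step now ready → (ix).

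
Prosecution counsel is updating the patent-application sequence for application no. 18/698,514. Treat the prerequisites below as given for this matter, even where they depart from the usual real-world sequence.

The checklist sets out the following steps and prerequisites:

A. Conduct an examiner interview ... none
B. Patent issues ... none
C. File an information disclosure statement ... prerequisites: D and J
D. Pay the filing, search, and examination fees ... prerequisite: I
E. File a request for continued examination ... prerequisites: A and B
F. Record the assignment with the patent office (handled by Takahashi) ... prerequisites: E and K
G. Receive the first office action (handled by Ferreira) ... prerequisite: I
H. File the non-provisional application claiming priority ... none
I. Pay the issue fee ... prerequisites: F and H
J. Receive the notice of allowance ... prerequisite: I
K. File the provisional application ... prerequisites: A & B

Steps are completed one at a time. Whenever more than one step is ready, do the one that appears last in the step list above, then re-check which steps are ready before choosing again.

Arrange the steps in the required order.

H, B, A, K, E, F, I, J, G, D, C

Nothing is required for H, B and A. H is listed later → H first.
Now B and A have their prerequisites met. B is listed later, so B next.
That leaves A as the only ready step → A.
K and E are both available; K is listed later → K.
That leaves E as the only ready step → E.
F is the only step now ready → F.
I needed H and F, now all done → I.
Now J, G and D have their prerequisites met. J is listed later, so J next.
G and D are both available; G is listed later → G.
That leaves D as the only ready step → D.
C needed J and D, now all done → C.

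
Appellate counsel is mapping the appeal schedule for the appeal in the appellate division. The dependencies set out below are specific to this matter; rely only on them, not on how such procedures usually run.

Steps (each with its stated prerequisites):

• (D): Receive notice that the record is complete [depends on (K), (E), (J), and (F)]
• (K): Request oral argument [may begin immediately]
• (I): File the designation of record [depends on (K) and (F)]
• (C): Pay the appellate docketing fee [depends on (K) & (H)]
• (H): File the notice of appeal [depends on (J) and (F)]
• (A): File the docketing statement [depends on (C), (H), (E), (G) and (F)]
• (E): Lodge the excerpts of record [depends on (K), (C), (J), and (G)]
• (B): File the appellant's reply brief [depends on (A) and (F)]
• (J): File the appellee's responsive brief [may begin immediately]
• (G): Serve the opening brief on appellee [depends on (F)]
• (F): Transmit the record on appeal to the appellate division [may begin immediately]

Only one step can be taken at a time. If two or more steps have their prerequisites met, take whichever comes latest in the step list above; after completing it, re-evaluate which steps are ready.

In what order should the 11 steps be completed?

(F), (J) and (K) have no prerequisites; (F) is listed later, so (F) is first.
(G) now also ready, so the ready set is {(G), (J), (K)}; (G) is listed later → (G).
Ready: (J) and (K). (J) is listed later → (J).
(H) and (K) are both available; (H) is listed later → (H).
Next only (K) has its prerequisites met → (K).
Now (C) and (I) have their prerequisites met. (C) is listed later, so (C) next.
(E) now also ready, so the ready set is {(E), (I)}; (E) is listed later → (E).
Ready: (A), (I) and (D). (A) is listed later → (A).
Ready: (B), (I) and (D). (B) is listed later → (B).
Ready: (I) and (D). (I) is listed later → (I).
(D) is the only step now ready → (D).

(F), (G), (J), (H), (K), (C), (E), (A), (B), (I), (D)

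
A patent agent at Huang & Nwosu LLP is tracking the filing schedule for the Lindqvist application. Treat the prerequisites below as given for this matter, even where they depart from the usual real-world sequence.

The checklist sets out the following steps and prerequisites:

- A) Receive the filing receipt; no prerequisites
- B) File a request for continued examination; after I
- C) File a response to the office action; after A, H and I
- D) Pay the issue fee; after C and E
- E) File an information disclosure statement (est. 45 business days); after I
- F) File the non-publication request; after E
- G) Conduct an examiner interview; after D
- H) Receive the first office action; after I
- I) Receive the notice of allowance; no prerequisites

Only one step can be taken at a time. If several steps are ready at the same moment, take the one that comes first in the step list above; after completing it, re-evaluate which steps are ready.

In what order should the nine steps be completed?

Nothing is required for A and I. A is listed earlier → A first.
That leaves I as the only ready step → I.
Now B, E and H have their prerequisites met. B is listed earlier, so B next.
Ready: E and H. E is listed earlier → E.
F and H are both available; F is listed earlier → F.
That leaves H as the only ready step → H.
That leaves C as the only ready step → C.
Next only D has its prerequisites met → D.
G needed D, now all done → G.

A, I, B, E, F, H, C, D, G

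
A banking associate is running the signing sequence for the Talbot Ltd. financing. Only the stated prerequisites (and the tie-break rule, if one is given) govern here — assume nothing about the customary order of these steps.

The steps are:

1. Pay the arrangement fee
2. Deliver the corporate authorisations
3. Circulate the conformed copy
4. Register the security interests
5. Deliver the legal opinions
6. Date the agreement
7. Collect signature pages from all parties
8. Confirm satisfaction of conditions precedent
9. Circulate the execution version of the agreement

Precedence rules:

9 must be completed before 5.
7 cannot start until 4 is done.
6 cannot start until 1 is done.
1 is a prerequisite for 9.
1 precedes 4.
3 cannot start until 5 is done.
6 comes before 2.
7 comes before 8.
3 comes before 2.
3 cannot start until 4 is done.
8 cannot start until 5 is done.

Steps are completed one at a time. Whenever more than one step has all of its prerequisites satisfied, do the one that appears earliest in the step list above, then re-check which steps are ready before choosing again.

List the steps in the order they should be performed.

Only 1 has no prerequisites, so it is first.
Ready: 4, 6 and 9. 4 is listed earlier → 4.
6, 7 and 9 are all available; 6 is listed earlier → 6.
7 and 9 are both available; 7 is listed earlier → 7.
9 needed 1, now all done → 9.
Next only 5 has its prerequisites met → 5.
Ready: 3 and 8. 3 is listed earlier → 3.
2 now also ready, so the ready set is {2, 8}; 2 is listed earlier → 2.
8 is the only step now ready → 8.

1 4 6 7 9 5 3 2 8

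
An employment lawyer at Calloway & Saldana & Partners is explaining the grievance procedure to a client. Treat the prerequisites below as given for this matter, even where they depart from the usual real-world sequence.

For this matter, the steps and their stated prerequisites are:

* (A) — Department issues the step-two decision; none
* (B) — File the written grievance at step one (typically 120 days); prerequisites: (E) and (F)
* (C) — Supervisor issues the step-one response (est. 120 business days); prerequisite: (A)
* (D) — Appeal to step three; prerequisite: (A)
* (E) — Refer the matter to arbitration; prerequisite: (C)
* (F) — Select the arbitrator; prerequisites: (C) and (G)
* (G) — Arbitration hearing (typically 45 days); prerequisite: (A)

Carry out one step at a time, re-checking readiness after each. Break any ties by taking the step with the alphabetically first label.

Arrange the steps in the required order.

(A) (C) (D) (E) (G) (F) (B)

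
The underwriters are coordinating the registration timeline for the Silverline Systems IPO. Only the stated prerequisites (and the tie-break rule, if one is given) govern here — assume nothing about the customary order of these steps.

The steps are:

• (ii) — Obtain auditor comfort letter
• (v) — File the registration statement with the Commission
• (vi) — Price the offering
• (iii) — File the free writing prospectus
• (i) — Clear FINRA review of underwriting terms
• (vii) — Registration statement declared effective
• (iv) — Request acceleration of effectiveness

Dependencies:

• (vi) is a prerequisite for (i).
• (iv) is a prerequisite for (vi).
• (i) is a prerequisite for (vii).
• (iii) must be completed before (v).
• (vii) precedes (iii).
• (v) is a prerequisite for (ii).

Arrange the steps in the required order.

(iv) has no prerequisites → (iv) first.
(vi) needed (iv), now all done → (vi).
(i) is the only step now ready → (i).
That leaves (vii) as the only ready step → (vii).
(iii) needed (vii), now all done → (iii).
(v) is the only step now ready → (v).
(ii) needed (v), now all done → (ii).

(iv) → (vi) → (i) → (vii) → (iii) → (v) → (ii)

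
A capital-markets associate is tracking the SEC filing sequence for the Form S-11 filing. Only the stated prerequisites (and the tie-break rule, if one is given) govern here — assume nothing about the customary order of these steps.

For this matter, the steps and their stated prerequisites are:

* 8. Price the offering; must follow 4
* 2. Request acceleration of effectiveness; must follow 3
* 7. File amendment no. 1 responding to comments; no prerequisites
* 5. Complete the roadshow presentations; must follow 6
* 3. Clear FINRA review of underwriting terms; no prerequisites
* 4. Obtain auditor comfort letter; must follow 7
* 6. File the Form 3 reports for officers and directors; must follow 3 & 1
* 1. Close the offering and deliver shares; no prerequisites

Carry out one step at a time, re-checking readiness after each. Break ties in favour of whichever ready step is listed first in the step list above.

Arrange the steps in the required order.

7, 3 and 1 have no prerequisites; 7 is listed earlier, so 7 is first.
4 now also ready, so the ready set is {3, 4, 1}; 3 is listed earlier → 3.
2 now also ready, so the ready set is {2, 4, 1}; 2 is listed earlier → 2.
4 and 1 are both available; 4 is listed earlier → 4.
8 now also ready, so the ready set is {8, 1}; 8 is listed earlier → 8.
Next only 1 has its prerequisites met → 1.
That leaves 6 as the only ready step → 6.
5 needed 6, now all done → 5.

7 3 2 4 8 1 6 5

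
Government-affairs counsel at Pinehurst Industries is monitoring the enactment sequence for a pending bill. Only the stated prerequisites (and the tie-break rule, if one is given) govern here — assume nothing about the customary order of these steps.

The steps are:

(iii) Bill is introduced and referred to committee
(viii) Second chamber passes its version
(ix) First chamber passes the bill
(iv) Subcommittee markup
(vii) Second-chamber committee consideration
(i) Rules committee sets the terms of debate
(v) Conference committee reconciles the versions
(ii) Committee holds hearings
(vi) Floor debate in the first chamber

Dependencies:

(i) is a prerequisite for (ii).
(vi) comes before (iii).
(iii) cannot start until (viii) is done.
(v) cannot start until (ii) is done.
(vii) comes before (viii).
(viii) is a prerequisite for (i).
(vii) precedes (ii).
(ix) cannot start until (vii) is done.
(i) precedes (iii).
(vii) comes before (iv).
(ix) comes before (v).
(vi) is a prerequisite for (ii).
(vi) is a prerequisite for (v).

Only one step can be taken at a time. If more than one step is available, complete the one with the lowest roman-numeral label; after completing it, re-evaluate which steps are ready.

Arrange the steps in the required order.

(vi), (vii), (iv), (viii), (i), (ii), (iii), (ix), (v)

Nothing is required for (vi) and (vii). (vi) has the earlier label → (vi) first.
Next only (vii) has its prerequisites met → (vii).
(iv), (viii) and (ix) are all available; (iv) has the earlier label → (iv).
Ready: (viii) and (ix). (viii) has the earlier label → (viii).
Ready: (i) and (ix). (i) has the earlier label → (i).
(ii), (iii) and (ix) are all available; (ii) has the earlier label → (ii).
(iii) and (ix) are both available; (iii) has the earlier label → (iii).
That leaves (ix) as the only ready step → (ix).
Next only (v) has its prerequisites met → (v).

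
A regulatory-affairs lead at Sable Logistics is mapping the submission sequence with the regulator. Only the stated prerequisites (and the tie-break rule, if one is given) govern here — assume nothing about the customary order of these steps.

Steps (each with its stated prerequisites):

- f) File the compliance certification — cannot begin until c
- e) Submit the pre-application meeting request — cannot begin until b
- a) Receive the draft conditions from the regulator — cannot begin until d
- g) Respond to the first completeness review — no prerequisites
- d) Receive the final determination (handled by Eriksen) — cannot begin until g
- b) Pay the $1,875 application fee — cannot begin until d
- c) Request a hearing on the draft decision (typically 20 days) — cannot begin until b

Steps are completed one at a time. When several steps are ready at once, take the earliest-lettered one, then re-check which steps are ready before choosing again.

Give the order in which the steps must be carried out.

g is the only step with nothing outstanding, so it goes first.
d is the only step now ready → d.
Now a and b have their prerequisites met. a has the earlier label, so a next.
That leaves b as the only ready step → b.
c and e are both available; c has the earlier label → c.
f now also ready, so the ready set is {e, f}; e has the earlier label → e.
Next only f has its prerequisites met → f.

g d a b c e f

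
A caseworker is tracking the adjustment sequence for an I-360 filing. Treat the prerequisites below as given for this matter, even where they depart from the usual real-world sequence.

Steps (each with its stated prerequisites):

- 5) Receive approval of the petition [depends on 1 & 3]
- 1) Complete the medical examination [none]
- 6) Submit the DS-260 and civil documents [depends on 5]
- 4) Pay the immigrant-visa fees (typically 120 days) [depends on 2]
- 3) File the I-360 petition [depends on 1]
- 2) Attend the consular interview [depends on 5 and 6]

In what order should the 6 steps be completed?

1 3 5 6 2 4

1 is the only step with nothing outstanding, so it goes first.
Next only 3 has its prerequisites met → 3.
5 is the only step now ready → 5.
6 needed 5, now all done → 6.
2 needed 5 and 6, now all done → 2.
4 needed 2, now all done → 4.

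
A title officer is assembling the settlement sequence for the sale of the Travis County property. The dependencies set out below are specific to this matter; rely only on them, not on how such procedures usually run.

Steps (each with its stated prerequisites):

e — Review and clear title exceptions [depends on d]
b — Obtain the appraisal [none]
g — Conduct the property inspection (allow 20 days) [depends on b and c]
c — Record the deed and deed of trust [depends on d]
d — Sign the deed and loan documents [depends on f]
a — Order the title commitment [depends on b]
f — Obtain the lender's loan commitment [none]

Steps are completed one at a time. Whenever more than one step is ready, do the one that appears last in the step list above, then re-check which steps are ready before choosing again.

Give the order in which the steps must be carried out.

f and b have no prerequisites; f is listed later, so f is first.
Now d and b have their prerequisites met. d is listed later, so d next.
c and e now also ready, so the ready set is {c, b, e}; c is listed later → c.
Now b and e have their prerequisites met. b is listed later, so b next.
a and g now also ready, so the ready set is {a, g, e}; a is listed later → a.
Ready: g and e. g is listed later → g.
That leaves e as the only ready step → e.

f, d, c, b, a, g, e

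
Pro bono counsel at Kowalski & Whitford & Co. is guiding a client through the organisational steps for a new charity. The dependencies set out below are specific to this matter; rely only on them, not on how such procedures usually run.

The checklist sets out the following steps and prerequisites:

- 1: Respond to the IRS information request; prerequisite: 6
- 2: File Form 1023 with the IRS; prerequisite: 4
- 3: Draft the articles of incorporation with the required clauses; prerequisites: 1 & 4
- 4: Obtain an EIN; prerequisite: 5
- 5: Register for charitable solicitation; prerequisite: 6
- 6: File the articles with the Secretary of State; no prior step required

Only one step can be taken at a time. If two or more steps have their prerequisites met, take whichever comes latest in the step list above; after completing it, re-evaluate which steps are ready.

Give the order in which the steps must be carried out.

6, 5, 4, 2, 1, 3

6 has no prerequisites → 6 first.
5 and 1 are both available; 5 is listed later → 5.
Now 4 and 1 have their prerequisites met. 4 is listed later, so 4 next.
2 and 1 are both available; 2 is listed later → 2.
That leaves 1 as the only ready step → 1.
3 is the only step now ready → 3.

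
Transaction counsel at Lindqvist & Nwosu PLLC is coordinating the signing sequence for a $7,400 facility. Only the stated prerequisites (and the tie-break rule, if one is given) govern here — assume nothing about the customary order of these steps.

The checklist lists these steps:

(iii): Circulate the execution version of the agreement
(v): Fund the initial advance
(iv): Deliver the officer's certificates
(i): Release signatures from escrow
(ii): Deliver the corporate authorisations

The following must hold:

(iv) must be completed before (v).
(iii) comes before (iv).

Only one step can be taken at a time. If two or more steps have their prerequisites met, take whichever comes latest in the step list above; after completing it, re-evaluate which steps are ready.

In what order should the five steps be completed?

(ii), (i) and (iii) have no prerequisites; (ii) is listed later, so (ii) is first.
(i) and (iii) are both available; (i) is listed later → (i).
That leaves (iii) as the only ready step → (iii).
(iv) is the only step now ready → (iv).
(v) needed (iv), now all done → (v).

(ii) → (i) → (iii) → (iv) → (v)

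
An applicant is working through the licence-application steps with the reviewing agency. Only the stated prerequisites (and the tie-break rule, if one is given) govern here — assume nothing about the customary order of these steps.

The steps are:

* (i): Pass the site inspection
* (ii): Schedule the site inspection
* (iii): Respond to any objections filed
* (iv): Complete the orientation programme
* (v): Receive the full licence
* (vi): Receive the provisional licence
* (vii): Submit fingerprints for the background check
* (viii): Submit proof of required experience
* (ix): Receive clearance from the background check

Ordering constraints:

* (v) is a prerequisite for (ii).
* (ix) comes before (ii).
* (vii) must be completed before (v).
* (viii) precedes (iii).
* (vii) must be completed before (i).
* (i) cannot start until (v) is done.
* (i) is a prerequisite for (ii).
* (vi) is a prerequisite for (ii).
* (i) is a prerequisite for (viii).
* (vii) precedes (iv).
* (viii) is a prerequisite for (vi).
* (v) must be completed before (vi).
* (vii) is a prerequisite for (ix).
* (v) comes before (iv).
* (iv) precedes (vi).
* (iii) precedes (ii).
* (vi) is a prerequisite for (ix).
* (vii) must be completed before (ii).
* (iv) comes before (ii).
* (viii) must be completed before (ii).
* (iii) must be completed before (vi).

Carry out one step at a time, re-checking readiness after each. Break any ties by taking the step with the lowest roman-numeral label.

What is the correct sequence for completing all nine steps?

(vii) has no prerequisites → (vii) first.
That leaves (v) as the only ready step → (v).
(i) and (iv) are both available; (i) has the earlier label → (i).
Ready: (iv) and (viii). (iv) has the earlier label → (iv).
That leaves (viii) as the only ready step → (viii).
That leaves (iii) as the only ready step → (iii).
Next only (vi) has its prerequisites met → (vi).
(ix) is the only step now ready → (ix).
(ii) needed (i), (iii), (iv), (v), (vi), (vii), (viii) and (ix), now all done → (ii).

(vii), (v), (i), (iv), (viii), (iii), (vi), (ix), (ii)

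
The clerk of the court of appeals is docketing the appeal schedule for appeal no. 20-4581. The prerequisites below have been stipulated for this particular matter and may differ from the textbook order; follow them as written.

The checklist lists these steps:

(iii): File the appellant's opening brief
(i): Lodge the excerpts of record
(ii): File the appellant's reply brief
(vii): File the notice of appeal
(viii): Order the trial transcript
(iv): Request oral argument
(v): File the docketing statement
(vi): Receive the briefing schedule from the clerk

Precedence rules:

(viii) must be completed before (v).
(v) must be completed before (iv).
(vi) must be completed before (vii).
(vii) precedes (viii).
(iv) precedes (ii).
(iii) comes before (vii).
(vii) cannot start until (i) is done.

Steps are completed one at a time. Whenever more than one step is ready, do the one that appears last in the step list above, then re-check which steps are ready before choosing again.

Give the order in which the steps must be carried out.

(vi), (i), (iii), (vii), (viii), (v), (iv), (ii)

(vi), (i) and (iii) have no prerequisites; (vi) is listed later, so (vi) is first.
(i) and (iii) are both available; (i) is listed later → (i).
That leaves (iii) as the only ready step → (iii).
(vii) is the only step now ready → (vii).
Next only (viii) has its prerequisites met → (viii).
Next only (v) has its prerequisites met → (v).
Next only (iv) has its prerequisites met → (iv).
(ii) is the only step now ready → (ii).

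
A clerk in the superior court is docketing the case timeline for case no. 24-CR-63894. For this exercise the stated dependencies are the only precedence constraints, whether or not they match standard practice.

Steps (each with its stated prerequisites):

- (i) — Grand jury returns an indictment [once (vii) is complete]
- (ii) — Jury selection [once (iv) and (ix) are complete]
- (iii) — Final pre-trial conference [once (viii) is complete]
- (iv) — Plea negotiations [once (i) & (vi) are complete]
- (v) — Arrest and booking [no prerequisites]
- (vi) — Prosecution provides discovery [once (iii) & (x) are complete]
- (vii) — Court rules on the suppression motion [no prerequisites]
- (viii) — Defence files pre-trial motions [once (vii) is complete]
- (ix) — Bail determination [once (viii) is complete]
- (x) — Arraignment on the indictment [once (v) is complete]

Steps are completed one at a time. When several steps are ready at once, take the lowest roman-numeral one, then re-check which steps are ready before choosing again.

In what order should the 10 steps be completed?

(v) and (vii) have no prerequisites; (v) has the earlier label, so (v) is first.
(x) now also ready, so the ready set is {(vii), (x)}; (vii) has the earlier label → (vii).
(i) and (viii) now also ready, so the ready set is {(i), (viii), (x)}; (i) has the earlier label → (i).
(viii) and (x) are both available; (viii) has the earlier label → (viii).
Now (iii), (ix) and (x) have their prerequisites met. (iii) has the earlier label, so (iii) next.
(ix) and (x) are both available; (ix) has the earlier label → (ix).
(x) is the only step now ready → (x).
(vi) needed (iii) and (x), now all done → (vi).
That leaves (iv) as the only ready step → (iv).
(ii) needed (iv) and (ix), now all done → (ii).

(v) → (vii) → (i) → (viii) → (iii) → (ix) → (x) → (vi) → (iv) → (ii)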